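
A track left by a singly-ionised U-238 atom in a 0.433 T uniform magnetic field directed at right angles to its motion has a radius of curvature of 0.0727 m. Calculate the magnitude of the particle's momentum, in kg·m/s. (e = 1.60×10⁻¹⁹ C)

Since qvB = mv²/r, the momentum p = mv = qBr.
p = (1×1.60×10^-19)(0.433)(0.0727) = 5.04×10^-21 kg·m/s.

p ≈ 5.04×10^-21 kg·m/s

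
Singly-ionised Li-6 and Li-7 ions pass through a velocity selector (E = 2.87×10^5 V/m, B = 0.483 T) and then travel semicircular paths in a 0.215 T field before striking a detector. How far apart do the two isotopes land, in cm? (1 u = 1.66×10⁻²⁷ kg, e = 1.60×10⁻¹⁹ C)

Δd ≈ 5.73 cm

Both emerge at v = E/B₁ = 5.94×10^5 m/s.
r = mv/(qB₂), so r₁ = 0.1720 m and r₂ = 0.2007 m, giving Δr = 0.0287 m.
After a semicircle each ion lands a diameter 2r from the entry slit, so the separation is 2Δr = 0.0573 m.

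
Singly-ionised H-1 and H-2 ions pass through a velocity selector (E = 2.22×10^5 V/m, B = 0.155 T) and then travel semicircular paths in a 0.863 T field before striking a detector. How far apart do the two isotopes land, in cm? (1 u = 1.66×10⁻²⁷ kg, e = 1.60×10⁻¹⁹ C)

Δd ≈ 3.44 cm

Both emerge at v = E/B₁ = 1.43×10^6 m/s.
r = mv/(qB₂), so r₁ = 0.0172 m and r₂ = 0.0344 m, giving Δr = 0.0172 m.
After a semicircle each ion lands a diameter 2r from the entry slit, so the separation is 2Δr = 0.0344 m.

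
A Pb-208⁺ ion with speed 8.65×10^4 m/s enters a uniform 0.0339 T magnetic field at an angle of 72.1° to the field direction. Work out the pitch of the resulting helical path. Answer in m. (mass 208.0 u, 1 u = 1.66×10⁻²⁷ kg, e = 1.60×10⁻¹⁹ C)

pitch ≈ 10.6 m

The velocity component along B is v∥ = v cos72.1° = 2.66×10^4 m/s.
The cyclotron period T = 2πm/(qB) = 4.00×10^-4 s is set by m, q, B alone.
Pitch = v∥·T = (2.66×10^4)(4.00×10^-4) = 10.6 m.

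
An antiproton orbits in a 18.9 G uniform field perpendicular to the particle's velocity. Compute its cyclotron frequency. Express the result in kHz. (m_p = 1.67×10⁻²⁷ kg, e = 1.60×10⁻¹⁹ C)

f ≈ 28.8 kHz

f = qB/(2πm) = (1×1.60×10^-19)(1.89×10^-3) / [2π(1.67×10^-27)] = 2.88×10^4 Hz.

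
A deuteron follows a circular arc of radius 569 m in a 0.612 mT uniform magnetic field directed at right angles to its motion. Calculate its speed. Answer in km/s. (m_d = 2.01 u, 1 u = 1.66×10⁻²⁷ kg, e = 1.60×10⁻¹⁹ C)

v ≈ 16700 km/s

From qvB = mv²/r, v = qBr/m.
v = (1×1.60×10^-19)(6.12×10^-4)(569) / (3.34×10^-27) = 1.67×10^7 m/s.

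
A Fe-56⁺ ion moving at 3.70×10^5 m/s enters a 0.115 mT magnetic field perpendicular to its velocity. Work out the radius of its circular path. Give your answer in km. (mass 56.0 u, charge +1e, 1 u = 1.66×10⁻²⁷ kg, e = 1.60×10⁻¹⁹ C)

The magnetic force provides the centripetal force: qvB = mv²/r, so r = mv/(qB).
r = (9.30×10^-26 kg)(3.70×10^5 m/s) / [(1×1.60×10^-19 C)(1.15×10^-4 T)] = 1870 m.

r ≈ 1.87 km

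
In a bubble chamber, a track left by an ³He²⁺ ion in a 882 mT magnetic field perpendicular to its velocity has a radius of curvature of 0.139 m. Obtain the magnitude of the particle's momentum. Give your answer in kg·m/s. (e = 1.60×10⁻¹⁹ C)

Since qvB = mv²/r, the momentum p = mv = qBr.
p = (2×1.60×10^-19)(0.882)(0.139) = 3.92×10^-20 kg·m/s.

p ≈ 3.92×10^-20 kg·m/s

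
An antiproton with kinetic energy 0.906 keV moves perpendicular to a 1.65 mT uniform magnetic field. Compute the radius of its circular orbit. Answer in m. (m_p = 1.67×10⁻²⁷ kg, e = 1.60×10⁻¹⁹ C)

r ≈ 2.64 m

Convert the energy: K = 0.906 keV = 1.45×10^-16 J.
v = √(2K/m) = √(2·1.45×10^-16/1.67×10^-27) = 4.17×10^5 m/s.
r = mv/(qB) = (1.67×10^-27)(4.17×10^5) / [(1×1.60×10^-19)(1.65×10^-3)] = 2.64 m.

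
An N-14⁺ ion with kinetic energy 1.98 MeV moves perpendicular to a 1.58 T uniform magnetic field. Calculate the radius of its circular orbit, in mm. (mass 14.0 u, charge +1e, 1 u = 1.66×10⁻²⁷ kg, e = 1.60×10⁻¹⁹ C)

Convert the energy: K = 1.98 MeV = 3.17×10^-13 J.
v = √(2K/m) = √(2·3.17×10^-13/2.32×10^-26) = 5.22×10^6 m/s.
r = mv/(qB) = (2.32×10^-26)(5.22×10^6) / [(1×1.60×10^-19)(1.58)] = 0.480 m.

r ≈ 480 mm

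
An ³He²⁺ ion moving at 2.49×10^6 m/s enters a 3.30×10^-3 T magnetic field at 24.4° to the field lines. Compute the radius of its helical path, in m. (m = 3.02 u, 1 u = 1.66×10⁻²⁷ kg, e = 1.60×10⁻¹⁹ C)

r ≈ 4.88 m

Only the perpendicular component v⊥ = v sin24.4° = 1.03×10^6 m/s is bent by the field.
r = m v⊥ /(qB) = (5.01×10^-27)(1.03×10^6) / [(2×1.60×10^-19)(3.30×10^-3)] = 4.88 m.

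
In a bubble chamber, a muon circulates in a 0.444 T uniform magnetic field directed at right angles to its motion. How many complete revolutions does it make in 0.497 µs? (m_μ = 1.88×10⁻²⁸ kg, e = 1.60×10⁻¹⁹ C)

T = 2πm/(qB) = 2π(1.88×10^-28) / [(1×1.60×10^-19)(0.444)] = 1.6628×10^-8 s.
N = t/T = 4.97×10^-7 / 1.6628×10^-8 ≈ 29.89, so 29 complete revolutions.

N = 29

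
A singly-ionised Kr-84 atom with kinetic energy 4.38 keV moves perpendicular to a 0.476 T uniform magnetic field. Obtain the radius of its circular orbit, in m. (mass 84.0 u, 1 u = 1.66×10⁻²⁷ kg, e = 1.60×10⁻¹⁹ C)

r ≈ 0.184 m

Convert the energy: K = 4.38 keV = 7.01×10^-16 J.
v = √(2K/m) = √(2·7.01×10^-16/1.39×10^-25) = 1.00×10^5 m/s.
r = mv/(qB) = (1.39×10^-25)(1.00×10^5) / [(1×1.60×10^-19)(0.476)] = 0.184 m.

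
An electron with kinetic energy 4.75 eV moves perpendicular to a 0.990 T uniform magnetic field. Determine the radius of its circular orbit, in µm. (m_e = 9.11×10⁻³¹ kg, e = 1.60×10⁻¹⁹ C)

Convert the energy: K = 4.75 eV = 7.60×10^-19 J.
v = √(2K/m) = √(2·7.60×10^-19/9.11×10^-31) = 1.29×10^6 m/s.
r = mv/(qB) = (9.11×10^-31)(1.29×10^6) / [(1×1.60×10^-19)(0.990)] = 7.43×10^-6 m.

r ≈ 7.43 µm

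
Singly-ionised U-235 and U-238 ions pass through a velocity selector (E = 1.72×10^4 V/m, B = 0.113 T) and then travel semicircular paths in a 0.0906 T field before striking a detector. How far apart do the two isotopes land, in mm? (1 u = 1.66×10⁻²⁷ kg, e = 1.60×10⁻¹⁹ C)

Both emerge at v = E/B₁ = 1.52×10^5 m/s.
r = mv/(qB₂), so r₁ = 4.0962 m and r₂ = 4.1485 m, giving Δr = 0.0523 m.
After a semicircle each ion lands a diameter 2r from the entry slit, so the separation is 2Δr = 0.105 m.

Δd ≈ 105 mm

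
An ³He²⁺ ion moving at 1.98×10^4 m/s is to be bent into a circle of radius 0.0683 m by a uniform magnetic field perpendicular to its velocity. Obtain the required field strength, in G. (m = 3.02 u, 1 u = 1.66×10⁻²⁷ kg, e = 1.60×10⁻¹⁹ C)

qvB = mv²/r gives B = mv/(qr).
B = (5.01×10^-27)(1.98×10^4) / [(2×1.60×10^-19)(0.0683)] = 4.54×10^-3 T.

B ≈ 45.4 G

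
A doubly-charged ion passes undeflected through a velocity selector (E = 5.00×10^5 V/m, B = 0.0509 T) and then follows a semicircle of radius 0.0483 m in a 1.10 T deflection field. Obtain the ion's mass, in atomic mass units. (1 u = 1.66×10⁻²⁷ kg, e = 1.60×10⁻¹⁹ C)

m ≈ 1.04 u

v = E/B₁ = 9.82×10^6 m/s.
From r = mv/(qB₂), m = qB₂r/v = (2×1.60×10^-19)(1.10)(0.0483) / (9.82×10^6) = 1.73×10^-27 kg.
In atomic mass units: m = 1.73×10^-27 / 1.66×10^-27 = 1.04 u.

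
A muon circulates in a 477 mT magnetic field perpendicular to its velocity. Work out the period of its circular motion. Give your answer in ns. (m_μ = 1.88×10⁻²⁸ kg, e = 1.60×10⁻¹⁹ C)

T ≈ 15.5 ns

The cyclotron period is independent of speed: T = 2πm/(qB).
T = 2π(1.88×10^-28) / [(1×1.60×10^-19)(0.477)] = 1.55×10^-8 s.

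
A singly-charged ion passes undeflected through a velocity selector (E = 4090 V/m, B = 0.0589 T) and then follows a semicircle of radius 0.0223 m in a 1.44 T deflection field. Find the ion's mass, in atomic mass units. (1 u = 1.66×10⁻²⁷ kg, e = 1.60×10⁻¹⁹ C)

m ≈ 44.6 u

v = E/B₁ = 6.94×10^4 m/s.
From r = mv/(qB₂), m = qB₂r/v = (1×1.60×10^-19)(1.44)(0.0223) / (6.94×10^4) = 7.40×10^-26 kg.
In atomic mass units: m = 7.40×10^-26 / 1.66×10^-27 = 44.6 u.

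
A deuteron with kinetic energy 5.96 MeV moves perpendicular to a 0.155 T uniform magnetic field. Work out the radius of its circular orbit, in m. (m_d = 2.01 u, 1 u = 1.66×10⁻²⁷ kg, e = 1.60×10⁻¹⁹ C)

Convert the energy: K = 5.96 MeV = 9.54×10^-13 J.
v = √(2K/m) = √(2·9.54×10^-13/3.34×10^-27) = 2.39×10^7 m/s.
r = mv/(qB) = (3.34×10^-27)(2.39×10^7) / [(1×1.60×10^-19)(0.155)] = 3.22 m.

r ≈ 3.22 m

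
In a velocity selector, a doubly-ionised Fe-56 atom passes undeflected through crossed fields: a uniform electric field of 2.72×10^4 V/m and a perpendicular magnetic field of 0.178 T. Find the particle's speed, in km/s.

v ≈ 153 km/s

For zero net force, qE = qvB, so v = E/B.
v = (2.72×10^4) / (0.178) = 1.53×10^5 m/s.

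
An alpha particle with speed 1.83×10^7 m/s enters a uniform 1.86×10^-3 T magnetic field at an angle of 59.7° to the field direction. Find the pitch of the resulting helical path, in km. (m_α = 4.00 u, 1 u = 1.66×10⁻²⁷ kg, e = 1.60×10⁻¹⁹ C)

The velocity component along B is v∥ = v cos59.7° = 9.23×10^6 m/s.
The cyclotron period T = 2πm/(qB) = 7.01×10^-5 s is set by m, q, B alone.
Pitch = v∥·T = (9.23×10^6)(7.01×10^-5) = 647 m.

pitch ≈ 0.647 km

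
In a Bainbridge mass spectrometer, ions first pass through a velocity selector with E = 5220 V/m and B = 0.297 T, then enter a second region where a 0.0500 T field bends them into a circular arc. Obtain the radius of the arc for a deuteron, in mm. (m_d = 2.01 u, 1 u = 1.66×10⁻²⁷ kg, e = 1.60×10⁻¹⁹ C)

r ≈ 7.33 mm

The selector passes v = E/B = 5220/0.297 = 1.76×10^4 m/s.
In the deflection region, r = mv/(qB₂) = (3.34×10^-27)(1.76×10^4) / [(1×1.60×10^-19)(0.0500)] = 7.33×10^-3 m.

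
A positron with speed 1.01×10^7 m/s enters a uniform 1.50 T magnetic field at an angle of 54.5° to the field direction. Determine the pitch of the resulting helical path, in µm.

pitch ≈ 140 µm

The velocity component along B is v∥ = v cos54.5° = 5.87×10^6 m/s.
The cyclotron period T = 2πm/(qB) = 2.38×10^-11 s is set by m, q, B alone.
Pitch = v∥·T = (5.87×10^6)(2.38×10^-11) = 1.40×10^-4 m.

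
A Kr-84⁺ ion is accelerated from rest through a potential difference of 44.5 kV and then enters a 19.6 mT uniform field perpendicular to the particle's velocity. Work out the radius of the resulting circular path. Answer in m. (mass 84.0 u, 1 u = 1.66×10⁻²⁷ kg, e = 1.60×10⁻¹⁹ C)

The kinetic energy gained is K = qV = (1×1.60×10^-19)(4.45×10^4) = 7.12×10^-15 J.
v = √(2K/m) = 3.20×10^5 m/s.
r = mv/(qB) = (1.39×10^-25)(3.20×10^5) / [(1×1.60×10^-19)(0.0196)] = 14.2 m.

r ≈ 14.2 m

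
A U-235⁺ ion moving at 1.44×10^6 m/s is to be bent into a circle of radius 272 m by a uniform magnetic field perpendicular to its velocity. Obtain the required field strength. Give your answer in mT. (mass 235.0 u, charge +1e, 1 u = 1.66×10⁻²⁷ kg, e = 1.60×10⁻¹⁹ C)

B ≈ 12.9 mT

qvB = mv²/r gives B = mv/(qr).
B = (3.90×10^-25)(1.44×10^6) / [(1×1.60×10^-19)(272)] = 0.0129 T.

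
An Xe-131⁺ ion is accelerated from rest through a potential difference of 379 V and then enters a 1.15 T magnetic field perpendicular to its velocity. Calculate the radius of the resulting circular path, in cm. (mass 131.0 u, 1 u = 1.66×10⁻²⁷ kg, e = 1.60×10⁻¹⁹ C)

The kinetic energy gained is K = qV = (1×1.60×10^-19)(379) = 6.06×10^-17 J.
v = √(2K/m) = 2.36×10^4 m/s.
r = mv/(qB) = (2.17×10^-25)(2.36×10^4) / [(1×1.60×10^-19)(1.15)] = 0.0279 m.

r ≈ 2.79 cm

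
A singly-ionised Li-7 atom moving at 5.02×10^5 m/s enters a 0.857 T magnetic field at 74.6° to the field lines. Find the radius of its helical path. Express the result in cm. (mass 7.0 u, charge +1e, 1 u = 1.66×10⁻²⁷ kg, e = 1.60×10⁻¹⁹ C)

r ≈ 4.10 cm

Only the perpendicular component v⊥ = v sin74.6° = 4.84×10^5 m/s is bent by the field.
r = m v⊥ /(qB) = (1.16×10^-26)(4.84×10^5) / [(1×1.60×10^-19)(0.857)] = 0.0410 m.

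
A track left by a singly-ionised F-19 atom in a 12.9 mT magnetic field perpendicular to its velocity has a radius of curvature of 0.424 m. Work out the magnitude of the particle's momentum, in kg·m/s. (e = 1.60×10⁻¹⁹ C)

Since qvB = mv²/r, the momentum p = mv = qBr.
p = (1×1.60×10^-19)(0.0129)(0.424) = 8.75×10^-22 kg·m/s.

p ≈ 8.75×10^-22 kg·m/s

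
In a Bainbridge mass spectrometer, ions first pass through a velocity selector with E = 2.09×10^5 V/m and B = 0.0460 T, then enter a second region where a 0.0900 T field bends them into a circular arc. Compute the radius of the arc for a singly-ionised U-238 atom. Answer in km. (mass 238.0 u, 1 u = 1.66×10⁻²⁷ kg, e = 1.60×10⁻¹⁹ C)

The selector passes v = E/B = 2.09×10^5/0.0460 = 4.54×10^6 m/s.
In the deflection region, r = mv/(qB₂) = (3.95×10^-25)(4.54×10^6) / [(1×1.60×10^-19)(0.0900)] = 125 m.

r ≈ 0.125 km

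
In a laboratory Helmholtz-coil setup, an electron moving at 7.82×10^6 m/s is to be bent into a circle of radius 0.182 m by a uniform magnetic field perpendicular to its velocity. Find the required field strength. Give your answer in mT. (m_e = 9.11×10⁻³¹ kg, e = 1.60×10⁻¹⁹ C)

qvB = mv²/r gives B = mv/(qr).
B = (9.11×10^-31)(7.82×10^6) / [(1×1.60×10^-19)(0.182)] = 2.45×10^-4 T.

B ≈ 0.245 mT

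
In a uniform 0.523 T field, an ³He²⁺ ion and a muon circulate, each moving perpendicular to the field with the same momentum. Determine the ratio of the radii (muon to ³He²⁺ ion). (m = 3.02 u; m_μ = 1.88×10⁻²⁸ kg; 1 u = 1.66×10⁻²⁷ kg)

r = p/(qB) ⇒ at equal p, r ∝ 1/q.
r_{muon}/r_{³He²⁺ ion} = 2.00.

ratio ≈ 2.00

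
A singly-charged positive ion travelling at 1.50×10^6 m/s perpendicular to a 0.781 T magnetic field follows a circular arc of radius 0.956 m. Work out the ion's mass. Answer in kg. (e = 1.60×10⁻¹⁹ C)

qvB = mv²/r ⇒ m = qBr/v.
m = (1×1.60×10^-19)(0.781)(0.956) / (1.50×10^6) = 7.96×10^-26 kg.

m ≈ 7.96×10^-26 kg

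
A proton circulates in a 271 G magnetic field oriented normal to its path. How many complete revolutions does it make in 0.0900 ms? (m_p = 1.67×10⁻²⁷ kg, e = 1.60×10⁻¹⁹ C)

T = 2πm/(qB) = 2π(1.67×10^-27) / [(1×1.60×10^-19)(0.0271)] = 2.4200×10^-6 s.
N = t/T = 9.00×10^-5 / 2.4200×10^-6 ≈ 37.19, so 37 complete revolutions.

N = 37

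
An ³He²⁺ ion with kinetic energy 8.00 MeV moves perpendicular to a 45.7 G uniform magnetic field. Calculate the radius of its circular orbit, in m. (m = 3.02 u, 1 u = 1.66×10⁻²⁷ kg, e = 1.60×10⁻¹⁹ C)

r ≈ 77.5 m

Convert the energy: K = 8.00 MeV = 1.28×10^-12 J.
v = √(2K/m) = √(2·1.28×10^-12/5.01×10^-27) = 2.26×10^7 m/s.
r = mv/(qB) = (5.01×10^-27)(2.26×10^7) / [(2×1.60×10^-19)(4.57×10^-3)] = 77.5 m.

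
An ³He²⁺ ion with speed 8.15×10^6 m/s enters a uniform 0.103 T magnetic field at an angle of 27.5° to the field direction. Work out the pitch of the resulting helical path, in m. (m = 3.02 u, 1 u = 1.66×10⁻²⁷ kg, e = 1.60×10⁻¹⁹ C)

The velocity component along B is v∥ = v cos27.5° = 7.23×10^6 m/s.
The cyclotron period T = 2πm/(qB) = 9.56×10^-7 s is set by m, q, B alone.
Pitch = v∥·T = (7.23×10^6)(9.56×10^-7) = 6.91 m.

pitch ≈ 6.91 m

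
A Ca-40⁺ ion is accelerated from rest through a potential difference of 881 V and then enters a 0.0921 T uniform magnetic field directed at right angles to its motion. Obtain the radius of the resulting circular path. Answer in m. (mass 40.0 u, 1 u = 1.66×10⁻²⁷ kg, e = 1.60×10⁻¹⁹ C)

The kinetic energy gained is K = qV = (1×1.60×10^-19)(881) = 1.41×10^-16 J.
v = √(2K/m) = 6.52×10^4 m/s.
r = mv/(qB) = (6.64×10^-26)(6.52×10^4) / [(1×1.60×10^-19)(0.0921)] = 0.294 m.

r ≈ 0.294 m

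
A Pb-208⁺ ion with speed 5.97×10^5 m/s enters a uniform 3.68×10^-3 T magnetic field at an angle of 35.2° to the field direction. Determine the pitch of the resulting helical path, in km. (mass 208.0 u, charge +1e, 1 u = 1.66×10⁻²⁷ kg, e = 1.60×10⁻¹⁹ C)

pitch ≈ 1.80 km

The velocity component along B is v∥ = v cos35.2° = 4.88×10^5 m/s.
The cyclotron period T = 2πm/(qB) = 3.68×10^-3 s is set by m, q, B alone.
Pitch = v∥·T = (4.88×10^5)(3.68×10^-3) = 1800 m.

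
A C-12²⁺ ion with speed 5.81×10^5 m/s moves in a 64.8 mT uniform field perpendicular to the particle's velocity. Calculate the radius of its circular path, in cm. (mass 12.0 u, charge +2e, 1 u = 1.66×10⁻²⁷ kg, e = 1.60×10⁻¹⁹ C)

r ≈ 55.8 cm

The magnetic force provides the centripetal force: qvB = mv²/r, so r = mv/(qB).
r = (1.99×10^-26 kg)(5.81×10^5 m/s) / [(2×1.60×10^-19 C)(0.0648 T)] = 0.558 m.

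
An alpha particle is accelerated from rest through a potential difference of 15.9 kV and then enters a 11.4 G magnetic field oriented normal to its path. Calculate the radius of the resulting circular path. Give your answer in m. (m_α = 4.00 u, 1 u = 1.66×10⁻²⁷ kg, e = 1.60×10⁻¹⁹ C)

The kinetic energy gained is K = qV = (2×1.60×10^-19)(1.59×10^4) = 5.09×10^-15 J.
v = √(2K/m) = 1.24×10^6 m/s.
r = mv/(qB) = (6.64×10^-27)(1.24×10^6) / [(2×1.60×10^-19)(1.14×10^-3)] = 22.5 m.

r ≈ 22.5 m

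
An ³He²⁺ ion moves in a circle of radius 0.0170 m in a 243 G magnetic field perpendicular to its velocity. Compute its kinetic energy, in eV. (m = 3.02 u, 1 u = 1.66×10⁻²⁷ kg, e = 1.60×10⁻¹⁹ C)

v = qBr/m = (2×1.60×10^-19)(0.0243)(0.0170) / (5.01×10^-27) = 2.64×10^4 m/s.
K = ½mv² = 0.5·(5.01×10^-27)·(2.64×10^4)² = 1.74×10^-18 J = 10.9 eV.

K ≈ 10.9 eV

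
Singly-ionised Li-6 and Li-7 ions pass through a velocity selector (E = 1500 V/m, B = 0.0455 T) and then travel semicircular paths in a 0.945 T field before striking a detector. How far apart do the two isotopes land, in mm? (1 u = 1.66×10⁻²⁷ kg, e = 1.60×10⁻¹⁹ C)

Both emerge at v = E/B₁ = 3.30×10^4 m/s.
r = mv/(qB₂), so r₁ = 2.172×10^-3 m and r₂ = 2.534×10^-3 m, giving Δr = 3.62×10^-4 m.
After a semicircle each ion lands a diameter 2r from the entry slit, so the separation is 2Δr = 7.24×10^-4 m.

Δd ≈ 0.724 mm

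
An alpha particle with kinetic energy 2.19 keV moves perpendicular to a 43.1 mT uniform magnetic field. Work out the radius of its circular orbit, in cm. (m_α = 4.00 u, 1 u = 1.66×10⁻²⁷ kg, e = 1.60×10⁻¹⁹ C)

Convert the energy: K = 2.19 keV = 3.50×10^-16 J.
v = √(2K/m) = √(2·3.50×10^-16/6.64×10^-27) = 3.25×10^5 m/s.
r = mv/(qB) = (6.64×10^-27)(3.25×10^5) / [(2×1.60×10^-19)(0.0431)] = 0.156 m.

r ≈ 15.6 cm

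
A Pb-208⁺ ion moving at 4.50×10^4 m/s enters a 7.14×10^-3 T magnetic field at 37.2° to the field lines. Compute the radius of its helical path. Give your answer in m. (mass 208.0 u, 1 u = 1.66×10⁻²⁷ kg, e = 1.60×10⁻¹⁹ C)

Only the perpendicular component v⊥ = v sin37.2° = 2.72×10^4 m/s is bent by the field.
r = m v⊥ /(qB) = (3.45×10^-25)(2.72×10^4) / [(1×1.60×10^-19)(7.14×10^-3)] = 8.22 m.

r ≈ 8.22 m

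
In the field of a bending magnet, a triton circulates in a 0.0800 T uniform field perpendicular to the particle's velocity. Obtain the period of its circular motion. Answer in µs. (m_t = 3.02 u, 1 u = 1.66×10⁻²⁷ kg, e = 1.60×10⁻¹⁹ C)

The cyclotron period is independent of speed: T = 2πm/(qB).
T = 2π(5.01×10^-27) / [(1×1.60×10^-19)(0.0800)] = 2.46×10^-6 s.

T ≈ 2.46 µs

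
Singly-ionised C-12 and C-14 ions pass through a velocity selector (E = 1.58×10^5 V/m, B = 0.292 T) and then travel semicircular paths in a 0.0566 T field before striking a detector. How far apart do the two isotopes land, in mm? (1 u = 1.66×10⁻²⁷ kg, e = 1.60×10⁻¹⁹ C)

Δd ≈ 397 mm

Both emerge at v = E/B₁ = 5.41×10^5 m/s.
r = mv/(qB₂), so r₁ = 1.190 m and r₂ = 1.389 m, giving Δr = 0.198 m.
After a semicircle each ion lands a diameter 2r from the entry slit, so the separation is 2Δr = 0.397 m.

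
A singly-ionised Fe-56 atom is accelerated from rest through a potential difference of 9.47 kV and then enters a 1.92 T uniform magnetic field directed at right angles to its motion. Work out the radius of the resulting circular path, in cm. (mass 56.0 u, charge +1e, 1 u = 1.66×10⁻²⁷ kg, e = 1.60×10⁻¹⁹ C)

r ≈ 5.46 cm

The kinetic energy gained is K = qV = (1×1.60×10^-19)(9470) = 1.52×10^-15 J.
v = √(2K/m) = 1.81×10^5 m/s.
r = mv/(qB) = (9.30×10^-26)(1.81×10^5) / [(1×1.60×10^-19)(1.92)] = 0.0546 m.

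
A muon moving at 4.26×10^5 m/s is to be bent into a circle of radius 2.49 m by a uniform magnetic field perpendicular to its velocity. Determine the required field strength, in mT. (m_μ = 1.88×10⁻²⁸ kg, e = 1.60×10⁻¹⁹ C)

B ≈ 0.201 mT

qvB = mv²/r gives B = mv/(qr).
B = (1.88×10^-28)(4.26×10^5) / [(1×1.60×10^-19)(2.49)] = 2.01×10^-4 T.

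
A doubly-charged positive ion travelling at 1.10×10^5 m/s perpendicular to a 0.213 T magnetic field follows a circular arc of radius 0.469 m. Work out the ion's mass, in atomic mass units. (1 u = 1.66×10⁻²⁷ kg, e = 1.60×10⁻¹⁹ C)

m ≈ 175 u

qvB = mv²/r ⇒ m = qBr/v.
m = (2×1.60×10^-19)(0.213)(0.469) / (1.10×10^5) = 2.91×10^-25 kg = 175 u.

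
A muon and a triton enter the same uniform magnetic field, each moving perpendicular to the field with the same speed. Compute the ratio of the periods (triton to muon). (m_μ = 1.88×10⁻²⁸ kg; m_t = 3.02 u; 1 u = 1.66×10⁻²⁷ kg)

ratio ≈ 26.7

T = 2πm/(qB) is independent of speed, so T₂/T₁ = (m₂/q₂)/(m₁/q₁).
T_{triton}/T_{muon} = (5.01×10^-27/1e) / (1.88×10^-28/1e) = 26.7.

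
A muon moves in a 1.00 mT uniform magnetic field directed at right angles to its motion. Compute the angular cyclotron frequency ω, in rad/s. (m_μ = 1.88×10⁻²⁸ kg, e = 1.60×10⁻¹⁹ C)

ω ≈ 8.51×10^5 rad/s

ω = qB/m = (1×1.60×10^-19)(1.00×10^-3) / (1.88×10^-28) = 8.51×10^5 rad/s.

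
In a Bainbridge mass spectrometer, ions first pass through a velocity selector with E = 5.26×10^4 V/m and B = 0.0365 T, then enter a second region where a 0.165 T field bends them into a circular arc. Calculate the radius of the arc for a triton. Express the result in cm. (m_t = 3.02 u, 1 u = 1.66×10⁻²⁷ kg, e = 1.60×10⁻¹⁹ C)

The selector passes v = E/B = 5.26×10^4/0.0365 = 1.44×10^6 m/s.
In the deflection region, r = mv/(qB₂) = (5.01×10^-27)(1.44×10^6) / [(1×1.60×10^-19)(0.165)] = 0.274 m.

r ≈ 27.4 cm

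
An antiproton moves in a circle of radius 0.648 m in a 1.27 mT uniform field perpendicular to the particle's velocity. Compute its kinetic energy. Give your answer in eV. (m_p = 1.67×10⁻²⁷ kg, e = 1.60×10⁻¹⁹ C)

K ≈ 32.4 eV

v = qBr/m = (1×1.60×10^-19)(1.27×10^-3)(0.648) / (1.67×10^-27) = 7.88×10^4 m/s.
K = ½mv² = 0.5·(1.67×10^-27)·(7.88×10^4)² = 5.19×10^-18 J = 32.4 eV.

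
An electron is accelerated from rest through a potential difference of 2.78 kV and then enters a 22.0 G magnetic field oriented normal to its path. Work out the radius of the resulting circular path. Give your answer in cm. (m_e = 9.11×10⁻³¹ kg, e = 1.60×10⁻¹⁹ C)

The kinetic energy gained is K = qV = (1×1.60×10^-19)(2780) = 4.45×10^-16 J.
v = √(2K/m) = 3.12×10^7 m/s.
r = mv/(qB) = (9.11×10^-31)(3.12×10^7) / [(1×1.60×10^-19)(2.20×10^-3)] = 0.0809 m.

r ≈ 8.09 cm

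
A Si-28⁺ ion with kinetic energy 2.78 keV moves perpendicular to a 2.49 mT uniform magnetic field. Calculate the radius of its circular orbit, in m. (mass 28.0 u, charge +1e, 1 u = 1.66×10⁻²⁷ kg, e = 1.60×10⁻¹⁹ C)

r ≈ 16.1 m

Convert the energy: K = 2.78 keV = 4.45×10^-16 J.
v = √(2K/m) = √(2·4.45×10^-16/4.65×10^-26) = 1.38×10^5 m/s.
r = mv/(qB) = (4.65×10^-26)(1.38×10^5) / [(1×1.60×10^-19)(2.49×10^-3)] = 16.1 m.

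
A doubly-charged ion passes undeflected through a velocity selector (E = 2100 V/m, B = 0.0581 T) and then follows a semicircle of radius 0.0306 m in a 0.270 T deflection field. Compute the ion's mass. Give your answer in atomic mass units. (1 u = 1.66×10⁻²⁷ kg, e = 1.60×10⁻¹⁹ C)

m ≈ 44.1 u

v = E/B₁ = 3.61×10^4 m/s.
From r = mv/(qB₂), m = qB₂r/v = (2×1.60×10^-19)(0.270)(0.0306) / (3.61×10^4) = 7.31×10^-26 kg.
In atomic mass units: m = 7.31×10^-26 / 1.66×10^-27 = 44.1 u.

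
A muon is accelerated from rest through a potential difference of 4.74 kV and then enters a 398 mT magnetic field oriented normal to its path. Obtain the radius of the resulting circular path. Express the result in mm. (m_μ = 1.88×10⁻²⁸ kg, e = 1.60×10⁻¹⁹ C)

r ≈ 8.39 mm

The kinetic energy gained is K = qV = (1×1.60×10^-19)(4740) = 7.58×10^-16 J.
v = √(2K/m) = 2.84×10^6 m/s.
r = mv/(qB) = (1.88×10^-28)(2.84×10^6) / [(1×1.60×10^-19)(0.398)] = 8.39×10^-3 m.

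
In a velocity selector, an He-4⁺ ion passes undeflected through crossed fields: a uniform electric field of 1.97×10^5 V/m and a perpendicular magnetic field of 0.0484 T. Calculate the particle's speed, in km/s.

v ≈ 4070 km/s

For zero net force, qE = qvB, so v = E/B.
v = (1.97×10^5) / (0.0484) = 4.07×10^6 m/s.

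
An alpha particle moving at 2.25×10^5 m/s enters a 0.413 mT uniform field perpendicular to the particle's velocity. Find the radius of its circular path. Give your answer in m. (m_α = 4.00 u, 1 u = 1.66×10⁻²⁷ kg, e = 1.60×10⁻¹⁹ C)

r ≈ 11.3 m

The magnetic force provides the centripetal force: qvB = mv²/r, so r = mv/(qB).
r = (6.64×10^-27 kg)(2.25×10^5 m/s) / [(2×1.60×10^-19 C)(4.13×10^-4 T)] = 11.3 m.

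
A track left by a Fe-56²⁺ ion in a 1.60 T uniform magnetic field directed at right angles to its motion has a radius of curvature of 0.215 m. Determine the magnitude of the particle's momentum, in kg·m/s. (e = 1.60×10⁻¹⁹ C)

Since qvB = mv²/r, the momentum p = mv = qBr.
p = (2×1.60×10^-19)(1.60)(0.215) = 1.10×10^-19 kg·m/s.

p ≈ 1.10×10^-19 kg·m/s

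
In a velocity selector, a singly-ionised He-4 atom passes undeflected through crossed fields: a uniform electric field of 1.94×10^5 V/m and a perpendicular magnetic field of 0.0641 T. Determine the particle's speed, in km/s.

v ≈ 3030 km/s

For zero net force, qE = qvB, so v = E/B.
v = (1.94×10^5) / (0.0641) = 3.03×10^6 m/s.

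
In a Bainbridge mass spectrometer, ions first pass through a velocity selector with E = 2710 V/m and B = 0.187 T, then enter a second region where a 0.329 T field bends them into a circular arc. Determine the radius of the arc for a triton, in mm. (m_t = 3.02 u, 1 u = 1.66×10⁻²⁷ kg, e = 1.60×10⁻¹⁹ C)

The selector passes v = E/B = 2710/0.187 = 1.45×10^4 m/s.
In the deflection region, r = mv/(qB₂) = (5.01×10^-27)(1.45×10^4) / [(1×1.60×10^-19)(0.329)] = 1.38×10^-3 m.

r ≈ 1.38 mm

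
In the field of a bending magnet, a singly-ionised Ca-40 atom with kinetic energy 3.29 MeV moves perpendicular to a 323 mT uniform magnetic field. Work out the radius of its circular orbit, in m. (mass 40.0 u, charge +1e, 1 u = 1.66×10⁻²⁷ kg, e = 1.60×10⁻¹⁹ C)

Convert the energy: K = 3.29 MeV = 5.26×10^-13 J.
v = √(2K/m) = √(2·5.26×10^-13/6.64×10^-26) = 3.98×10^6 m/s.
r = mv/(qB) = (6.64×10^-26)(3.98×10^6) / [(1×1.60×10^-19)(0.323)] = 5.12 m.

r ≈ 5.12 m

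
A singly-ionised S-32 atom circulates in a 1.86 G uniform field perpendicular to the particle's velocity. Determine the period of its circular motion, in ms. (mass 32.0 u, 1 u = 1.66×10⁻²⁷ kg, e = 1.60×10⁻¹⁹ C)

The cyclotron period is independent of speed: T = 2πm/(qB).
T = 2π(5.31×10^-26) / [(1×1.60×10^-19)(1.86×10^-4)] = 0.0112 s.

T ≈ 11.2 ms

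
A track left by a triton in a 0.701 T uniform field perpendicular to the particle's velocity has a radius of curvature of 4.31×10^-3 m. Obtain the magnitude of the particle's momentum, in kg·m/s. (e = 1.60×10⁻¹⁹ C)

p ≈ 4.83×10^-22 kg·m/s

Since qvB = mv²/r, the momentum p = mv = qBr.
p = (1×1.60×10^-19)(0.701)(4.31×10^-3) = 4.83×10^-22 kg·m/s.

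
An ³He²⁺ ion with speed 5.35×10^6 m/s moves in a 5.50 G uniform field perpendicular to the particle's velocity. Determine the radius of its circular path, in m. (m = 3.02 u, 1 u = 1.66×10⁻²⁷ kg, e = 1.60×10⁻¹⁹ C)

r ≈ 152 m

The magnetic force provides the centripetal force: qvB = mv²/r, so r = mv/(qB).
r = (5.01×10^-27 kg)(5.35×10^6 m/s) / [(2×1.60×10^-19 C)(5.50×10^-4 T)] = 152 m.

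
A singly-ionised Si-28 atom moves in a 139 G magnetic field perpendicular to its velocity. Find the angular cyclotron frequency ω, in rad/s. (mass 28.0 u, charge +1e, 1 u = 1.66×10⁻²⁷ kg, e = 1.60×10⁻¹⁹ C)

ω ≈ 4.78×10^4 rad/s

ω = qB/m = (1×1.60×10^-19)(0.0139) / (4.65×10^-26) = 4.78×10^4 rad/s.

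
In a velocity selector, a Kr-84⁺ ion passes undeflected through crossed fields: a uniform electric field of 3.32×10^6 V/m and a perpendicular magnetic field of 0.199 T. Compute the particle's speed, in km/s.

For zero net force, qE = qvB, so v = E/B.
v = (3.32×10^6) / (0.199) = 1.67×10^7 m/s.

v ≈ 16700 km/s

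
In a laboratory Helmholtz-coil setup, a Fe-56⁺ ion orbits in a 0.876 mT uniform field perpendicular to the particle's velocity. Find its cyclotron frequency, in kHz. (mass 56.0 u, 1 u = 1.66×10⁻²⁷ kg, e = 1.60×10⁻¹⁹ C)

f = qB/(2πm) = (1×1.60×10^-19)(8.76×10^-4) / [2π(9.30×10^-26)] = 240 Hz.

f ≈ 0.240 kHz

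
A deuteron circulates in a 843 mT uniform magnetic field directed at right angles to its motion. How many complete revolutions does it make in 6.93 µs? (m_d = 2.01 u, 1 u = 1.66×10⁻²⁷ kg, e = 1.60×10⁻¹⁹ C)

T = 2πm/(qB) = 2π(3.3366×10^-27) / [(1×1.60×10^-19)(0.843)] = 1.5543×10^-7 s.
N = t/T = 6.93×10^-6 / 1.5543×10^-7 ≈ 44.59, so 44 complete revolutions.

N = 44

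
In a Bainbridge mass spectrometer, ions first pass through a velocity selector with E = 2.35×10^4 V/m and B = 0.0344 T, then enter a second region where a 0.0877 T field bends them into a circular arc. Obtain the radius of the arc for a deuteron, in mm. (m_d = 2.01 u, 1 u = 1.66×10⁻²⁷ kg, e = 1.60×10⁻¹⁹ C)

The selector passes v = E/B = 2.35×10^4/0.0344 = 6.83×10^5 m/s.
In the deflection region, r = mv/(qB₂) = (3.34×10^-27)(6.83×10^5) / [(1×1.60×10^-19)(0.0877)] = 0.162 m.

r ≈ 162 mm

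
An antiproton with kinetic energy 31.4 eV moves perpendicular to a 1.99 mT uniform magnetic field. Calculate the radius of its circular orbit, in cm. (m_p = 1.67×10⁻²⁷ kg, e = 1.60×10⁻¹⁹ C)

r ≈ 40.7 cm

Convert the energy: K = 31.4 eV = 5.02×10^-18 J.
v = √(2K/m) = √(2·5.02×10^-18/1.67×10^-27) = 7.76×10^4 m/s.
r = mv/(qB) = (1.67×10^-27)(7.76×10^4) / [(1×1.60×10^-19)(1.99×10^-3)] = 0.407 m.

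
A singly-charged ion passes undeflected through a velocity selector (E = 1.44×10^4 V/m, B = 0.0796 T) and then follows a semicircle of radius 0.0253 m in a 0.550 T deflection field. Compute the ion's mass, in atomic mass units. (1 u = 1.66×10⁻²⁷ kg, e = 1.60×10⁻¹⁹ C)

m ≈ 7.41 u

v = E/B₁ = 1.81×10^5 m/s.
From r = mv/(qB₂), m = qB₂r/v = (1×1.60×10^-19)(0.550)(0.0253) / (1.81×10^5) = 1.23×10^-26 kg.
In atomic mass units: m = 1.23×10^-26 / 1.66×10^-27 = 7.41 u.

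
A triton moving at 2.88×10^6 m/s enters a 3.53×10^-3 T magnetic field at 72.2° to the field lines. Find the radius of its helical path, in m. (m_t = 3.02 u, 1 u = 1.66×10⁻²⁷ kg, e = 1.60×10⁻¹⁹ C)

r ≈ 24.3 m

Only the perpendicular component v⊥ = v sin72.2° = 2.74×10^6 m/s is bent by the field.
r = m v⊥ /(qB) = (5.01×10^-27)(2.74×10^6) / [(1×1.60×10^-19)(3.53×10^-3)] = 24.3 m.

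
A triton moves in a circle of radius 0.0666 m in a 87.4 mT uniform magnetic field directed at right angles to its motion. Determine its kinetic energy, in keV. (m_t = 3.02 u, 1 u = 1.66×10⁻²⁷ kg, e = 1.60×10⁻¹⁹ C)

K ≈ 0.541 keV

v = qBr/m = (1×1.60×10^-19)(0.0874)(0.0666) / (5.01×10^-27) = 1.86×10^5 m/s.
K = ½mv² = 0.5·(5.01×10^-27)·(1.86×10^5)² = 8.65×10^-17 J = 0.541 keV.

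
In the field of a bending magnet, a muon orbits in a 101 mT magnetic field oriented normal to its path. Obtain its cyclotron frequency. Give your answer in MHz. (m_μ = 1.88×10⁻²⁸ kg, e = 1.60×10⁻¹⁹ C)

f = qB/(2πm) = (1×1.60×10^-19)(0.101) / [2π(1.88×10^-28)] = 1.37×10^7 Hz.

f ≈ 13.7 MHz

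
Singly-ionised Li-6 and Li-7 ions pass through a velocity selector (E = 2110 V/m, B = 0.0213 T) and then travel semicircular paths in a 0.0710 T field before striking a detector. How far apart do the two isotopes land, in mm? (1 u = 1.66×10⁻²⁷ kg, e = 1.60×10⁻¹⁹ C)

Δd ≈ 29.0 mm

Both emerge at v = E/B₁ = 9.91×10^4 m/s.
r = mv/(qB₂), so r₁ = 0.08685 m and r₂ = 0.1013 m, giving Δr = 0.0145 m.
After a semicircle each ion lands a diameter 2r from the entry slit, so the separation is 2Δr = 0.0290 m.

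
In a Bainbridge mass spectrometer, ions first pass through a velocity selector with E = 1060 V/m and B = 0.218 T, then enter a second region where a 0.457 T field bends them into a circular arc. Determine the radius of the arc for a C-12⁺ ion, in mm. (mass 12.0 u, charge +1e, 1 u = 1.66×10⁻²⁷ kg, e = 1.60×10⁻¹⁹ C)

The selector passes v = E/B = 1060/0.218 = 4860 m/s.
In the deflection region, r = mv/(qB₂) = (1.99×10^-26)(4860) / [(1×1.60×10^-19)(0.457)] = 1.32×10^-3 m.

r ≈ 1.32 mm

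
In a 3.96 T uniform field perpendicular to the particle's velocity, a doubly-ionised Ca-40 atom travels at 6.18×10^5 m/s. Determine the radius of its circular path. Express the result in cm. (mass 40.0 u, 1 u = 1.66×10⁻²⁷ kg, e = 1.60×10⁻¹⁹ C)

The magnetic force provides the centripetal force: qvB = mv²/r, so r = mv/(qB).
r = (6.64×10^-26 kg)(6.18×10^5 m/s) / [(2×1.60×10^-19 C)(3.96 T)] = 0.0324 m.

r ≈ 3.24 cm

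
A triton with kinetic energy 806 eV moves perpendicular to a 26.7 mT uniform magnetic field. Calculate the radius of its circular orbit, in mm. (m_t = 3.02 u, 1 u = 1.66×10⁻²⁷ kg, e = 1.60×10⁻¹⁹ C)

Convert the energy: K = 806 eV = 1.29×10^-16 J.
v = √(2K/m) = √(2·1.29×10^-16/5.01×10^-27) = 2.27×10^5 m/s.
r = mv/(qB) = (5.01×10^-27)(2.27×10^5) / [(1×1.60×10^-19)(0.0267)] = 0.266 m.

r ≈ 266 mm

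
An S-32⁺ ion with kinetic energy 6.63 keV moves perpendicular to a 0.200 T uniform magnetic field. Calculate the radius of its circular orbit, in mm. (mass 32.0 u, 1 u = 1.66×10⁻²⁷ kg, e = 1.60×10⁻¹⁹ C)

Convert the energy: K = 6.63 keV = 1.06×10^-15 J.
v = √(2K/m) = √(2·1.06×10^-15/5.31×10^-26) = 2.00×10^5 m/s.
r = mv/(qB) = (5.31×10^-26)(2.00×10^5) / [(1×1.60×10^-19)(0.200)] = 0.332 m.

r ≈ 332 mm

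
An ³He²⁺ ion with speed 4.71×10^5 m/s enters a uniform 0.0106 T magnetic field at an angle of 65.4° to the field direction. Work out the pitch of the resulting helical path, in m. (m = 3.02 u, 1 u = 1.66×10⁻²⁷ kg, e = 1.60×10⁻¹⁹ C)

The velocity component along B is v∥ = v cos65.4° = 1.96×10^5 m/s.
The cyclotron period T = 2πm/(qB) = 9.29×10^-6 s is set by m, q, B alone.
Pitch = v∥·T = (1.96×10^5)(9.29×10^-6) = 1.82 m.

pitch ≈ 1.82 m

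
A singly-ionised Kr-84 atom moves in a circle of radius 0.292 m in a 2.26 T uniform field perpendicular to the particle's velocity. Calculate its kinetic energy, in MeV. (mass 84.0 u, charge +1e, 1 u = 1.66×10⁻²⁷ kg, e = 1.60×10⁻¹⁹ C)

v = qBr/m = (1×1.60×10^-19)(2.26)(0.292) / (1.39×10^-25) = 7.57×10^5 m/s.
K = ½mv² = 0.5·(1.39×10^-25)·(7.57×10^5)² = 4.00×10^-14 J = 0.250 MeV.

K ≈ 0.250 MeV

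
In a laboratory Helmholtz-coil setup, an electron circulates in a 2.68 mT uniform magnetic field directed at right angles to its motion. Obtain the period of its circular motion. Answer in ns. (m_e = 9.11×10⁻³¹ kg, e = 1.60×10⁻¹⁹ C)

T ≈ 13.3 ns

The cyclotron period is independent of speed: T = 2πm/(qB).
T = 2π(9.11×10^-31) / [(1×1.60×10^-19)(2.68×10^-3)] = 1.33×10^-8 s.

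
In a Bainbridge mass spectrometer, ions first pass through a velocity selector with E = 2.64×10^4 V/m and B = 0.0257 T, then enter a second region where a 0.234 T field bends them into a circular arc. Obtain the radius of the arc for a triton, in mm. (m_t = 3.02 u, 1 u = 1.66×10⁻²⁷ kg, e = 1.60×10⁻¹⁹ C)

r ≈ 138 mm

The selector passes v = E/B = 2.64×10^4/0.0257 = 1.03×10^6 m/s.
In the deflection region, r = mv/(qB₂) = (5.01×10^-27)(1.03×10^6) / [(1×1.60×10^-19)(0.234)] = 0.138 m.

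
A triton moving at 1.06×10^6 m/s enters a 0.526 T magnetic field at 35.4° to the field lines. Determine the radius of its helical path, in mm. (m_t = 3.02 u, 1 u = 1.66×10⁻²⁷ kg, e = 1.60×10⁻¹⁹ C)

Only the perpendicular component v⊥ = v sin35.4° = 6.14×10^5 m/s is bent by the field.
r = m v⊥ /(qB) = (5.01×10^-27)(6.14×10^5) / [(1×1.60×10^-19)(0.526)] = 0.0366 m.

r ≈ 36.6 mm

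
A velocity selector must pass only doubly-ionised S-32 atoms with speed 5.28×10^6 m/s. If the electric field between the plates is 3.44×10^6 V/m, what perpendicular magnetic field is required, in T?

qE = qvB ⇒ B = E/v = (3.44×10^6) / (5.28×10^6) = 0.652 T.

B ≈ 0.652 T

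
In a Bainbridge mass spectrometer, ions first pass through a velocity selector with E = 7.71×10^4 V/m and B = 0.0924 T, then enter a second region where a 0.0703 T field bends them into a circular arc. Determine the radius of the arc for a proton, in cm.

r ≈ 12.4 cm

The selector passes v = E/B = 7.71×10^4/0.0924 = 8.34×10^5 m/s.
In the deflection region, r = mv/(qB₂) = (1.67×10^-27)(8.34×10^5) / [(1×1.60×10^-19)(0.0703)] = 0.124 m.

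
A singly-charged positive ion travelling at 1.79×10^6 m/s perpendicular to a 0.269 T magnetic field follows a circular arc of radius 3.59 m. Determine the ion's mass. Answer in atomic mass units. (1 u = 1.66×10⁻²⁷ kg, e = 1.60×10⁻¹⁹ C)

qvB = mv²/r ⇒ m = qBr/v.
m = (1×1.60×10^-19)(0.269)(3.59) / (1.79×10^6) = 8.63×10^-26 kg = 52.0 u.

m ≈ 52.0 u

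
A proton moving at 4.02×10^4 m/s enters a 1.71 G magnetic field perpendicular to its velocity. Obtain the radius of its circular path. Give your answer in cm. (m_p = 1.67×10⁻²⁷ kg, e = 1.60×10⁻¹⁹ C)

r ≈ 245 cm

The magnetic force provides the centripetal force: qvB = mv²/r, so r = mv/(qB).
r = (1.67×10^-27 kg)(4.02×10^4 m/s) / [(1×1.60×10^-19 C)(1.71×10^-4 T)] = 2.45 m.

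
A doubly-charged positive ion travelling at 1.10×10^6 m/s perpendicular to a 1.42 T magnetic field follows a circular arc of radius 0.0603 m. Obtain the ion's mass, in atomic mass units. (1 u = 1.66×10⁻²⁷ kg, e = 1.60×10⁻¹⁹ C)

m ≈ 15.0 u

qvB = mv²/r ⇒ m = qBr/v.
m = (2×1.60×10^-19)(1.42)(0.0603) / (1.10×10^6) = 2.49×10^-26 kg = 15.0 u.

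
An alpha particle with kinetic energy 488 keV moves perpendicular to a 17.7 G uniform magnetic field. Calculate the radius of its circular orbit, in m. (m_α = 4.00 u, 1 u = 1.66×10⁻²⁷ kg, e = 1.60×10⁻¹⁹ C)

r ≈ 56.9 m

Convert the energy: K = 488 keV = 7.81×10^-14 J.
v = √(2K/m) = √(2·7.81×10^-14/6.64×10^-27) = 4.85×10^6 m/s.
r = mv/(qB) = (6.64×10^-27)(4.85×10^6) / [(2×1.60×10^-19)(1.77×10^-3)] = 56.9 m.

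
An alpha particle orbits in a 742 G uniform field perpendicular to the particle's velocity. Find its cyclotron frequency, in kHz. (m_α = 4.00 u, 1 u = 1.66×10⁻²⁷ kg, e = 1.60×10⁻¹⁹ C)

f = qB/(2πm) = (2×1.60×10^-19)(0.0742) / [2π(6.64×10^-27)] = 5.69×10^5 Hz.

f ≈ 569 kHz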